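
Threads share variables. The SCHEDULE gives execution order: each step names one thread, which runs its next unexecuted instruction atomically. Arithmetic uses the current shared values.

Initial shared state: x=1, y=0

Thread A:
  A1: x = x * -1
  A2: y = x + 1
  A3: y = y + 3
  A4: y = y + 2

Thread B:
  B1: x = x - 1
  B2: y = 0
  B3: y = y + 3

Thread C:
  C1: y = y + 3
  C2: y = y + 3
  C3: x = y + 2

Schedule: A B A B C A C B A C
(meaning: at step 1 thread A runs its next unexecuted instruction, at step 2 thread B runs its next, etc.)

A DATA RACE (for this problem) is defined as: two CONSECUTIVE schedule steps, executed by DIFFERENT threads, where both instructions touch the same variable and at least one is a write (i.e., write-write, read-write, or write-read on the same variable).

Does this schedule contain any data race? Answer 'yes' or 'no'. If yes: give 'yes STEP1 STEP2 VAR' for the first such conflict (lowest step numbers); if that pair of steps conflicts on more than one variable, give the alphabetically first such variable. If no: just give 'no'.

Answer: yes 1 2 x

Derivation:
Steps 1,2: A(x = x * -1) vs B(x = x - 1). RACE on x (W-W).
Steps 2,3: B(x = x - 1) vs A(y = x + 1). RACE on x (W-R).
Steps 3,4: A(y = x + 1) vs B(y = 0). RACE on y (W-W).
Steps 4,5: B(y = 0) vs C(y = y + 3). RACE on y (W-W).
Steps 5,6: C(y = y + 3) vs A(y = y + 3). RACE on y (W-W).
Steps 6,7: A(y = y + 3) vs C(y = y + 3). RACE on y (W-W).
Steps 7,8: C(y = y + 3) vs B(y = y + 3). RACE on y (W-W).
Steps 8,9: B(y = y + 3) vs A(y = y + 2). RACE on y (W-W).
Steps 9,10: A(y = y + 2) vs C(x = y + 2). RACE on y (W-R).
First conflict at steps 1,2.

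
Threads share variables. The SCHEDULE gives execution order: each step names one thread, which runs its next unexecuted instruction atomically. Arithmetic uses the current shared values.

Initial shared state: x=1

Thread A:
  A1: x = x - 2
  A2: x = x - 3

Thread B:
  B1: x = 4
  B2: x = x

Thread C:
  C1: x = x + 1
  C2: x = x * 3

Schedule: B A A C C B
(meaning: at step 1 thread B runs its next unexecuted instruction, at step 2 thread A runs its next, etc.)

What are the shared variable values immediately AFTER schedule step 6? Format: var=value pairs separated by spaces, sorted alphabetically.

Step 1: thread B executes B1 (x = 4). Shared: x=4. PCs: A@0 B@1 C@0
Step 2: thread A executes A1 (x = x - 2). Shared: x=2. PCs: A@1 B@1 C@0
Step 3: thread A executes A2 (x = x - 3). Shared: x=-1. PCs: A@2 B@1 C@0
Step 4: thread C executes C1 (x = x + 1). Shared: x=0. PCs: A@2 B@1 C@1
Step 5: thread C executes C2 (x = x * 3). Shared: x=0. PCs: A@2 B@1 C@2
Step 6: thread B executes B2 (x = x). Shared: x=0. PCs: A@2 B@2 C@2

Answer: x=0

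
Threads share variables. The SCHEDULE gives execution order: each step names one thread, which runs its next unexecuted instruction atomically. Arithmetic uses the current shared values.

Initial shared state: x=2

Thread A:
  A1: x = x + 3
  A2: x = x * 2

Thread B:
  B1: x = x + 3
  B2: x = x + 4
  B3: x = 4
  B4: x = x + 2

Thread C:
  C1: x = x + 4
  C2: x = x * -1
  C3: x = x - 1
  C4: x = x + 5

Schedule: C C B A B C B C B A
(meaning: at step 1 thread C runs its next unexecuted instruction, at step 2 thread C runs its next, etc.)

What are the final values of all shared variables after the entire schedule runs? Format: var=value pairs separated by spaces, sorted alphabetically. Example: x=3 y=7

Answer: x=22

Derivation:
Step 1: thread C executes C1 (x = x + 4). Shared: x=6. PCs: A@0 B@0 C@1
Step 2: thread C executes C2 (x = x * -1). Shared: x=-6. PCs: A@0 B@0 C@2
Step 3: thread B executes B1 (x = x + 3). Shared: x=-3. PCs: A@0 B@1 C@2
Step 4: thread A executes A1 (x = x + 3). Shared: x=0. PCs: A@1 B@1 C@2
Step 5: thread B executes B2 (x = x + 4). Shared: x=4. PCs: A@1 B@2 C@2
Step 6: thread C executes C3 (x = x - 1). Shared: x=3. PCs: A@1 B@2 C@3
Step 7: thread B executes B3 (x = 4). Shared: x=4. PCs: A@1 B@3 C@3
Step 8: thread C executes C4 (x = x + 5). Shared: x=9. PCs: A@1 B@3 C@4
Step 9: thread B executes B4 (x = x + 2). Shared: x=11. PCs: A@1 B@4 C@4
Step 10: thread A executes A2 (x = x * 2). Shared: x=22. PCs: A@2 B@4 C@4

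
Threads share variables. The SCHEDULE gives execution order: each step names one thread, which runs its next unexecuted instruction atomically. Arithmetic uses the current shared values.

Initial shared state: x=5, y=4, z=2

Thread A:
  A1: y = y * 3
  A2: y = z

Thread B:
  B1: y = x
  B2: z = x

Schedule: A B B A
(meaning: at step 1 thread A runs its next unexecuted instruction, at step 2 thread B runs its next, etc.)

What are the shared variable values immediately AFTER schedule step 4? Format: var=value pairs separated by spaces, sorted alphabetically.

Step 1: thread A executes A1 (y = y * 3). Shared: x=5 y=12 z=2. PCs: A@1 B@0
Step 2: thread B executes B1 (y = x). Shared: x=5 y=5 z=2. PCs: A@1 B@1
Step 3: thread B executes B2 (z = x). Shared: x=5 y=5 z=5. PCs: A@1 B@2
Step 4: thread A executes A2 (y = z). Shared: x=5 y=5 z=5. PCs: A@2 B@2

Answer: x=5 y=5 z=5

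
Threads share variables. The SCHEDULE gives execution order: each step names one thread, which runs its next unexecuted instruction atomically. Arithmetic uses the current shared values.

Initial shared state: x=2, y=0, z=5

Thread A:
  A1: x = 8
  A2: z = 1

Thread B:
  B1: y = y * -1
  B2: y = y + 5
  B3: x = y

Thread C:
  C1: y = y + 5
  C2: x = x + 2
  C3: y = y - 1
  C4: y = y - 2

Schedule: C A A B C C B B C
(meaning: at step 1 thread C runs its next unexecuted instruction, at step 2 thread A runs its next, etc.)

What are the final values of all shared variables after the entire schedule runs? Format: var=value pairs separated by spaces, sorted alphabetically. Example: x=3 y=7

Answer: x=-1 y=-3 z=1

Derivation:
Step 1: thread C executes C1 (y = y + 5). Shared: x=2 y=5 z=5. PCs: A@0 B@0 C@1
Step 2: thread A executes A1 (x = 8). Shared: x=8 y=5 z=5. PCs: A@1 B@0 C@1
Step 3: thread A executes A2 (z = 1). Shared: x=8 y=5 z=1. PCs: A@2 B@0 C@1
Step 4: thread B executes B1 (y = y * -1). Shared: x=8 y=-5 z=1. PCs: A@2 B@1 C@1
Step 5: thread C executes C2 (x = x + 2). Shared: x=10 y=-5 z=1. PCs: A@2 B@1 C@2
Step 6: thread C executes C3 (y = y - 1). Shared: x=10 y=-6 z=1. PCs: A@2 B@1 C@3
Step 7: thread B executes B2 (y = y + 5). Shared: x=10 y=-1 z=1. PCs: A@2 B@2 C@3
Step 8: thread B executes B3 (x = y). Shared: x=-1 y=-1 z=1. PCs: A@2 B@3 C@3
Step 9: thread C executes C4 (y = y - 2). Shared: x=-1 y=-3 z=1. PCs: A@2 B@3 C@4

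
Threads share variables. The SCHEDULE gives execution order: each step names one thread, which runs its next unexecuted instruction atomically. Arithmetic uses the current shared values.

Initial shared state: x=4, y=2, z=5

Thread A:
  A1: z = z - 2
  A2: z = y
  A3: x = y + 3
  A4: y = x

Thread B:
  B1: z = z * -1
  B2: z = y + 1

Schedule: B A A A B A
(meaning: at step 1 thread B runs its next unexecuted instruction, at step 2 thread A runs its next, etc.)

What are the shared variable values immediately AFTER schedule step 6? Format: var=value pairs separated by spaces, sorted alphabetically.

Step 1: thread B executes B1 (z = z * -1). Shared: x=4 y=2 z=-5. PCs: A@0 B@1
Step 2: thread A executes A1 (z = z - 2). Shared: x=4 y=2 z=-7. PCs: A@1 B@1
Step 3: thread A executes A2 (z = y). Shared: x=4 y=2 z=2. PCs: A@2 B@1
Step 4: thread A executes A3 (x = y + 3). Shared: x=5 y=2 z=2. PCs: A@3 B@1
Step 5: thread B executes B2 (z = y + 1). Shared: x=5 y=2 z=3. PCs: A@3 B@2
Step 6: thread A executes A4 (y = x). Shared: x=5 y=5 z=3. PCs: A@4 B@2

Answer: x=5 y=5 z=3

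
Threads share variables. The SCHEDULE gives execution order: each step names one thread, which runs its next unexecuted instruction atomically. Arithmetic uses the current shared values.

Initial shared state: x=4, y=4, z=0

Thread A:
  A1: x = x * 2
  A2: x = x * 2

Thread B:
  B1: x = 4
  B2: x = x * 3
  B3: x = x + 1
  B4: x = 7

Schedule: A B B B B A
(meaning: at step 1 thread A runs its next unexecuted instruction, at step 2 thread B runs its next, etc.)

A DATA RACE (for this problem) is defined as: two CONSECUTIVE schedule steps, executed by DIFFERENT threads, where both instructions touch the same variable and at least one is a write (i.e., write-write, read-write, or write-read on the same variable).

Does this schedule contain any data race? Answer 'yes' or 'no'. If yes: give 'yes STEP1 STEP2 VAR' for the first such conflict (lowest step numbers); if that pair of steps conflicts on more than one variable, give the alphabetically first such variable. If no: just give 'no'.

Steps 1,2: A(x = x * 2) vs B(x = 4). RACE on x (W-W).
Steps 2,3: same thread (B). No race.
Steps 3,4: same thread (B). No race.
Steps 4,5: same thread (B). No race.
Steps 5,6: B(x = 7) vs A(x = x * 2). RACE on x (W-W).
First conflict at steps 1,2.

Answer: yes 1 2 x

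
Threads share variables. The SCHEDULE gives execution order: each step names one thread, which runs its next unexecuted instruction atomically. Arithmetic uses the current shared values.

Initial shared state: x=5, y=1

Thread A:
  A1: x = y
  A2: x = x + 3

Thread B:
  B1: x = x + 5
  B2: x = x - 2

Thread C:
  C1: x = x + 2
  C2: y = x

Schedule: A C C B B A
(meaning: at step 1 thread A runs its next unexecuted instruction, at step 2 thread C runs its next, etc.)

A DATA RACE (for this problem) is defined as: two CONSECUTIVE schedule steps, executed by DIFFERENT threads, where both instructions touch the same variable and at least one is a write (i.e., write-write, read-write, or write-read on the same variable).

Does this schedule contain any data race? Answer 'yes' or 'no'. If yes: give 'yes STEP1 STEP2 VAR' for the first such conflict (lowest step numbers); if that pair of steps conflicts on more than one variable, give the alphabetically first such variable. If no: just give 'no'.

Steps 1,2: A(x = y) vs C(x = x + 2). RACE on x (W-W).
Steps 2,3: same thread (C). No race.
Steps 3,4: C(y = x) vs B(x = x + 5). RACE on x (R-W).
Steps 4,5: same thread (B). No race.
Steps 5,6: B(x = x - 2) vs A(x = x + 3). RACE on x (W-W).
First conflict at steps 1,2.

Answer: yes 1 2 x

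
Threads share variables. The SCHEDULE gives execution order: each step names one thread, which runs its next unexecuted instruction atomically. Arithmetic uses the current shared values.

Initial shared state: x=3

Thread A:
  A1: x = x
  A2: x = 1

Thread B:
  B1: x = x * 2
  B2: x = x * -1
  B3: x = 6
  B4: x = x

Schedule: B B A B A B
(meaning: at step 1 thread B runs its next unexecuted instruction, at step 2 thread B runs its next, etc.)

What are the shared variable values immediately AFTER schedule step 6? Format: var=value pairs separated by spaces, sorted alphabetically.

Answer: x=1

Derivation:
Step 1: thread B executes B1 (x = x * 2). Shared: x=6. PCs: A@0 B@1
Step 2: thread B executes B2 (x = x * -1). Shared: x=-6. PCs: A@0 B@2
Step 3: thread A executes A1 (x = x). Shared: x=-6. PCs: A@1 B@2
Step 4: thread B executes B3 (x = 6). Shared: x=6. PCs: A@1 B@3
Step 5: thread A executes A2 (x = 1). Shared: x=1. PCs: A@2 B@3
Step 6: thread B executes B4 (x = x). Shared: x=1. PCs: A@2 B@4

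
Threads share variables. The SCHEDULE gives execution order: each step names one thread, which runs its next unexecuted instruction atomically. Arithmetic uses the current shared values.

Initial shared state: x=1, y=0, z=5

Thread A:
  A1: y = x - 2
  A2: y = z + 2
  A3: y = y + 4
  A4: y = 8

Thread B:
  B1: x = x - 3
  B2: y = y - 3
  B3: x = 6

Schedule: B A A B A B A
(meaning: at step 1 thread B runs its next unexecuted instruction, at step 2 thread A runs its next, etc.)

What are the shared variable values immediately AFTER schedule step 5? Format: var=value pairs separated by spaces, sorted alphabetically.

Step 1: thread B executes B1 (x = x - 3). Shared: x=-2 y=0 z=5. PCs: A@0 B@1
Step 2: thread A executes A1 (y = x - 2). Shared: x=-2 y=-4 z=5. PCs: A@1 B@1
Step 3: thread A executes A2 (y = z + 2). Shared: x=-2 y=7 z=5. PCs: A@2 B@1
Step 4: thread B executes B2 (y = y - 3). Shared: x=-2 y=4 z=5. PCs: A@2 B@2
Step 5: thread A executes A3 (y = y + 4). Shared: x=-2 y=8 z=5. PCs: A@3 B@2

Answer: x=-2 y=8 z=5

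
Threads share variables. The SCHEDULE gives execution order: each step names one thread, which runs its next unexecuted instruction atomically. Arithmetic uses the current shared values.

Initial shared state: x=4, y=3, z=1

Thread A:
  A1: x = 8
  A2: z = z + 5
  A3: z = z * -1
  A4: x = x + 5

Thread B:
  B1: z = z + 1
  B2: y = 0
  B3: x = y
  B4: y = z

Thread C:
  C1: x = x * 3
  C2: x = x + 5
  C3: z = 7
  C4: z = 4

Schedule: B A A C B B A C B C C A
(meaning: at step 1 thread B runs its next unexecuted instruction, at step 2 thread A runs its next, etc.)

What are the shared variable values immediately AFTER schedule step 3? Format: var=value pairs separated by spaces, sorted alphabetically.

Answer: x=8 y=3 z=7

Derivation:
Step 1: thread B executes B1 (z = z + 1). Shared: x=4 y=3 z=2. PCs: A@0 B@1 C@0
Step 2: thread A executes A1 (x = 8). Shared: x=8 y=3 z=2. PCs: A@1 B@1 C@0
Step 3: thread A executes A2 (z = z + 5). Shared: x=8 y=3 z=7. PCs: A@2 B@1 C@0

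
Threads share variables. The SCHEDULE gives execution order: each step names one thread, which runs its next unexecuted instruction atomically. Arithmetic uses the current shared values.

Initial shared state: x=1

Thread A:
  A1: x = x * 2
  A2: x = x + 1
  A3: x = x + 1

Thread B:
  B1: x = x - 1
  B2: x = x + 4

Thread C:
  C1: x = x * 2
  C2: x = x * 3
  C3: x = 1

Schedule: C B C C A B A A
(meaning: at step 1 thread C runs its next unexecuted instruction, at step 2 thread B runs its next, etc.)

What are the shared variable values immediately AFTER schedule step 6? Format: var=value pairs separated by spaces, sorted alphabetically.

Answer: x=6

Derivation:
Step 1: thread C executes C1 (x = x * 2). Shared: x=2. PCs: A@0 B@0 C@1
Step 2: thread B executes B1 (x = x - 1). Shared: x=1. PCs: A@0 B@1 C@1
Step 3: thread C executes C2 (x = x * 3). Shared: x=3. PCs: A@0 B@1 C@2
Step 4: thread C executes C3 (x = 1). Shared: x=1. PCs: A@0 B@1 C@3
Step 5: thread A executes A1 (x = x * 2). Shared: x=2. PCs: A@1 B@1 C@3
Step 6: thread B executes B2 (x = x + 4). Shared: x=6. PCs: A@1 B@2 C@3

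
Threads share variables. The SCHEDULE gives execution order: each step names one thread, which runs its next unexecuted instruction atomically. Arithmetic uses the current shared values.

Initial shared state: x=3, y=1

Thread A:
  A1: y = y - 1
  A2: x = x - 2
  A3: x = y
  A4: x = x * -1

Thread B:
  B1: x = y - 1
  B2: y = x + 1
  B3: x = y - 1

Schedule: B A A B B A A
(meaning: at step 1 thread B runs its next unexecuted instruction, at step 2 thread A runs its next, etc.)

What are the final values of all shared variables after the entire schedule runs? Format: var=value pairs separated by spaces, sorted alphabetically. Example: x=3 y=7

Answer: x=1 y=-1

Derivation:
Step 1: thread B executes B1 (x = y - 1). Shared: x=0 y=1. PCs: A@0 B@1
Step 2: thread A executes A1 (y = y - 1). Shared: x=0 y=0. PCs: A@1 B@1
Step 3: thread A executes A2 (x = x - 2). Shared: x=-2 y=0. PCs: A@2 B@1
Step 4: thread B executes B2 (y = x + 1). Shared: x=-2 y=-1. PCs: A@2 B@2
Step 5: thread B executes B3 (x = y - 1). Shared: x=-2 y=-1. PCs: A@2 B@3
Step 6: thread A executes A3 (x = y). Shared: x=-1 y=-1. PCs: A@3 B@3
Step 7: thread A executes A4 (x = x * -1). Shared: x=1 y=-1. PCs: A@4 B@3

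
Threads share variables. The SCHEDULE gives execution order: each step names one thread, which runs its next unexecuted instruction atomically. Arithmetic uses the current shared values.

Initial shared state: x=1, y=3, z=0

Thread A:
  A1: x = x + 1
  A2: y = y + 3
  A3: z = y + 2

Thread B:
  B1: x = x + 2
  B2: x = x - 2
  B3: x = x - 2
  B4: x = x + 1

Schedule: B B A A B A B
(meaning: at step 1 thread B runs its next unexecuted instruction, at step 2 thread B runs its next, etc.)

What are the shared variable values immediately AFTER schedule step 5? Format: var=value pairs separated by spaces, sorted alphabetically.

Answer: x=0 y=6 z=0

Derivation:
Step 1: thread B executes B1 (x = x + 2). Shared: x=3 y=3 z=0. PCs: A@0 B@1
Step 2: thread B executes B2 (x = x - 2). Shared: x=1 y=3 z=0. PCs: A@0 B@2
Step 3: thread A executes A1 (x = x + 1). Shared: x=2 y=3 z=0. PCs: A@1 B@2
Step 4: thread A executes A2 (y = y + 3). Shared: x=2 y=6 z=0. PCs: A@2 B@2
Step 5: thread B executes B3 (x = x - 2). Shared: x=0 y=6 z=0. PCs: A@2 B@3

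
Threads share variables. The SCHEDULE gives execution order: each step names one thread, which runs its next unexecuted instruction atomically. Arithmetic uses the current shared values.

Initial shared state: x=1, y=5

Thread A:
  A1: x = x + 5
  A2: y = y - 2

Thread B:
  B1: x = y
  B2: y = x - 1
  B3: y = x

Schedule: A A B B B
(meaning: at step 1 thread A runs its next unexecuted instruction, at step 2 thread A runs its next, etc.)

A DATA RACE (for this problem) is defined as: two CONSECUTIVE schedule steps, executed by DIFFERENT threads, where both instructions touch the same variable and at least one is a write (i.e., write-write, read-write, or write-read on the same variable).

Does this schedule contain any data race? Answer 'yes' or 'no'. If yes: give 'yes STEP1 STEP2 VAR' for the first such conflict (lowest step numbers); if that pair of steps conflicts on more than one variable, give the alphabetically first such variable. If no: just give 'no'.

Steps 1,2: same thread (A). No race.
Steps 2,3: A(y = y - 2) vs B(x = y). RACE on y (W-R).
Steps 3,4: same thread (B). No race.
Steps 4,5: same thread (B). No race.
First conflict at steps 2,3.

Answer: yes 2 3 y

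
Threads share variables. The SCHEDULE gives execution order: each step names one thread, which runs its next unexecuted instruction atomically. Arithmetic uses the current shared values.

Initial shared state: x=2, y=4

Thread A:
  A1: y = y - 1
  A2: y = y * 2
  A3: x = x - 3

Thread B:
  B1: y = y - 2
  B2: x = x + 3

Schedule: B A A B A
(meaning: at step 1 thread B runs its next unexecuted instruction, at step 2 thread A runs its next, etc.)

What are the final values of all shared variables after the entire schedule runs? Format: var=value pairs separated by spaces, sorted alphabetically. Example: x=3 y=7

Step 1: thread B executes B1 (y = y - 2). Shared: x=2 y=2. PCs: A@0 B@1
Step 2: thread A executes A1 (y = y - 1). Shared: x=2 y=1. PCs: A@1 B@1
Step 3: thread A executes A2 (y = y * 2). Shared: x=2 y=2. PCs: A@2 B@1
Step 4: thread B executes B2 (x = x + 3). Shared: x=5 y=2. PCs: A@2 B@2
Step 5: thread A executes A3 (x = x - 3). Shared: x=2 y=2. PCs: A@3 B@2

Answer: x=2 y=2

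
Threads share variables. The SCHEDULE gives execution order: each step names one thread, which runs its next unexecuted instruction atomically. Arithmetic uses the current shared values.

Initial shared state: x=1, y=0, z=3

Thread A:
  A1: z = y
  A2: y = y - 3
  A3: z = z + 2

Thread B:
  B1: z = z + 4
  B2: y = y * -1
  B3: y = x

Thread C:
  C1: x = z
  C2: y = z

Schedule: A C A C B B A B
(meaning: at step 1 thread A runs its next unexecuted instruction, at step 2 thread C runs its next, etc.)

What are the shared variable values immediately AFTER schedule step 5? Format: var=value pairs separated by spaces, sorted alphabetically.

Answer: x=0 y=0 z=4

Derivation:
Step 1: thread A executes A1 (z = y). Shared: x=1 y=0 z=0. PCs: A@1 B@0 C@0
Step 2: thread C executes C1 (x = z). Shared: x=0 y=0 z=0. PCs: A@1 B@0 C@1
Step 3: thread A executes A2 (y = y - 3). Shared: x=0 y=-3 z=0. PCs: A@2 B@0 C@1
Step 4: thread C executes C2 (y = z). Shared: x=0 y=0 z=0. PCs: A@2 B@0 C@2
Step 5: thread B executes B1 (z = z + 4). Shared: x=0 y=0 z=4. PCs: A@2 B@1 C@2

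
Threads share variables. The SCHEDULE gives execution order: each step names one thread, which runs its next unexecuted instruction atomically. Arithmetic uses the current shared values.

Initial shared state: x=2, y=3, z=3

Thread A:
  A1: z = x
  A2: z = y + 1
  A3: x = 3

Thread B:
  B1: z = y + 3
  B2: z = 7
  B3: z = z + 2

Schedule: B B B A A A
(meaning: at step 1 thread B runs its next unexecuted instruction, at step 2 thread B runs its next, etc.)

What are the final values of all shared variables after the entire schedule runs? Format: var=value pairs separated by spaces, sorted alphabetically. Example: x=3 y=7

Answer: x=3 y=3 z=4

Derivation:
Step 1: thread B executes B1 (z = y + 3). Shared: x=2 y=3 z=6. PCs: A@0 B@1
Step 2: thread B executes B2 (z = 7). Shared: x=2 y=3 z=7. PCs: A@0 B@2
Step 3: thread B executes B3 (z = z + 2). Shared: x=2 y=3 z=9. PCs: A@0 B@3
Step 4: thread A executes A1 (z = x). Shared: x=2 y=3 z=2. PCs: A@1 B@3
Step 5: thread A executes A2 (z = y + 1). Shared: x=2 y=3 z=4. PCs: A@2 B@3
Step 6: thread A executes A3 (x = 3). Shared: x=3 y=3 z=4. PCs: A@3 B@3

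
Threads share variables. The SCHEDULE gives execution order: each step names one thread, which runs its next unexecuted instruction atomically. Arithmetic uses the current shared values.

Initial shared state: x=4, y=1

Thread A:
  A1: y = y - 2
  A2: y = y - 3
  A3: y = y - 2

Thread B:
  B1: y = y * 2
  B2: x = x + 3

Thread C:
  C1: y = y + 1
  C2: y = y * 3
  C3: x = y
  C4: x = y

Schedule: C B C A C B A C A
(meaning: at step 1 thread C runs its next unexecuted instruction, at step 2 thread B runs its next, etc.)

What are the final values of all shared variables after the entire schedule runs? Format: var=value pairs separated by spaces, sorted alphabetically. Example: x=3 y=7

Step 1: thread C executes C1 (y = y + 1). Shared: x=4 y=2. PCs: A@0 B@0 C@1
Step 2: thread B executes B1 (y = y * 2). Shared: x=4 y=4. PCs: A@0 B@1 C@1
Step 3: thread C executes C2 (y = y * 3). Shared: x=4 y=12. PCs: A@0 B@1 C@2
Step 4: thread A executes A1 (y = y - 2). Shared: x=4 y=10. PCs: A@1 B@1 C@2
Step 5: thread C executes C3 (x = y). Shared: x=10 y=10. PCs: A@1 B@1 C@3
Step 6: thread B executes B2 (x = x + 3). Shared: x=13 y=10. PCs: A@1 B@2 C@3
Step 7: thread A executes A2 (y = y - 3). Shared: x=13 y=7. PCs: A@2 B@2 C@3
Step 8: thread C executes C4 (x = y). Shared: x=7 y=7. PCs: A@2 B@2 C@4
Step 9: thread A executes A3 (y = y - 2). Shared: x=7 y=5. PCs: A@3 B@2 C@4

Answer: x=7 y=5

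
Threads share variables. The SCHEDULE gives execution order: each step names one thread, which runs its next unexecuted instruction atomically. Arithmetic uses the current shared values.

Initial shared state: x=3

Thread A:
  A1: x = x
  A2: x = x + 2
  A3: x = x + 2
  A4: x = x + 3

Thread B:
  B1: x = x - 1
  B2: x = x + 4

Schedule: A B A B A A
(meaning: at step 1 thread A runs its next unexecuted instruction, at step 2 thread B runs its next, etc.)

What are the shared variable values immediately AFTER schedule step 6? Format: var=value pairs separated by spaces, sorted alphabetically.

Answer: x=13

Derivation:
Step 1: thread A executes A1 (x = x). Shared: x=3. PCs: A@1 B@0
Step 2: thread B executes B1 (x = x - 1). Shared: x=2. PCs: A@1 B@1
Step 3: thread A executes A2 (x = x + 2). Shared: x=4. PCs: A@2 B@1
Step 4: thread B executes B2 (x = x + 4). Shared: x=8. PCs: A@2 B@2
Step 5: thread A executes A3 (x = x + 2). Shared: x=10. PCs: A@3 B@2
Step 6: thread A executes A4 (x = x + 3). Shared: x=13. PCs: A@4 B@2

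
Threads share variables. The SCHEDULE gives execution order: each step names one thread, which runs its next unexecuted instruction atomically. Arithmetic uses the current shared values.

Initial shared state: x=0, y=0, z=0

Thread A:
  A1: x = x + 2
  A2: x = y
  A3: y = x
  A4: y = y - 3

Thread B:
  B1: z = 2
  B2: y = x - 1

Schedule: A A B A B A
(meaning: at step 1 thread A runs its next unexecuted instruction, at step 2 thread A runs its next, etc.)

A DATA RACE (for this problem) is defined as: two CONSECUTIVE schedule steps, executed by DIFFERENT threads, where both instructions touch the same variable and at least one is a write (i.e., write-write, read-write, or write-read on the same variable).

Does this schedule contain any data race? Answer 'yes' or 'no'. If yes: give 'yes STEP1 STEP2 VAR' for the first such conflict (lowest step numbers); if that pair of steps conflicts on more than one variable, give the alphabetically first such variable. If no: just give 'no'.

Steps 1,2: same thread (A). No race.
Steps 2,3: A(r=y,w=x) vs B(r=-,w=z). No conflict.
Steps 3,4: B(r=-,w=z) vs A(r=x,w=y). No conflict.
Steps 4,5: A(y = x) vs B(y = x - 1). RACE on y (W-W).
Steps 5,6: B(y = x - 1) vs A(y = y - 3). RACE on y (W-W).
First conflict at steps 4,5.

Answer: yes 4 5 y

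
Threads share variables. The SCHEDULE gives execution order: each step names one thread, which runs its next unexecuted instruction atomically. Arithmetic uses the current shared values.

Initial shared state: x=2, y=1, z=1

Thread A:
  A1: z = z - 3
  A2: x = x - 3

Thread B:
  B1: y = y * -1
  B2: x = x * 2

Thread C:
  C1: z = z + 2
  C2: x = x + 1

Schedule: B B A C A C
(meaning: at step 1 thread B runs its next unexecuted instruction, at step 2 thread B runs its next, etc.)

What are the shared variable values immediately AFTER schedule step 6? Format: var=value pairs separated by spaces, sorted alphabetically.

Step 1: thread B executes B1 (y = y * -1). Shared: x=2 y=-1 z=1. PCs: A@0 B@1 C@0
Step 2: thread B executes B2 (x = x * 2). Shared: x=4 y=-1 z=1. PCs: A@0 B@2 C@0
Step 3: thread A executes A1 (z = z - 3). Shared: x=4 y=-1 z=-2. PCs: A@1 B@2 C@0
Step 4: thread C executes C1 (z = z + 2). Shared: x=4 y=-1 z=0. PCs: A@1 B@2 C@1
Step 5: thread A executes A2 (x = x - 3). Shared: x=1 y=-1 z=0. PCs: A@2 B@2 C@1
Step 6: thread C executes C2 (x = x + 1). Shared: x=2 y=-1 z=0. PCs: A@2 B@2 C@2

Answer: x=2 y=-1 z=0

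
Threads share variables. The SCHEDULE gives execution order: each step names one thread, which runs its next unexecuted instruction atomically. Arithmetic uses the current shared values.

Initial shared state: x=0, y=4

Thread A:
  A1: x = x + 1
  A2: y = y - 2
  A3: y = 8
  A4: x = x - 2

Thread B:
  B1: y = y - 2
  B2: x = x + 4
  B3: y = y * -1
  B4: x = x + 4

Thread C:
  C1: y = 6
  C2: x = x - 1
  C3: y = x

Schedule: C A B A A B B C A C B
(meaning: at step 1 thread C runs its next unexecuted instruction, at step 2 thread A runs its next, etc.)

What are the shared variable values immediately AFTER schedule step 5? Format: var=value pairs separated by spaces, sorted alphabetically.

Step 1: thread C executes C1 (y = 6). Shared: x=0 y=6. PCs: A@0 B@0 C@1
Step 2: thread A executes A1 (x = x + 1). Shared: x=1 y=6. PCs: A@1 B@0 C@1
Step 3: thread B executes B1 (y = y - 2). Shared: x=1 y=4. PCs: A@1 B@1 C@1
Step 4: thread A executes A2 (y = y - 2). Shared: x=1 y=2. PCs: A@2 B@1 C@1
Step 5: thread A executes A3 (y = 8). Shared: x=1 y=8. PCs: A@3 B@1 C@1

Answer: x=1 y=8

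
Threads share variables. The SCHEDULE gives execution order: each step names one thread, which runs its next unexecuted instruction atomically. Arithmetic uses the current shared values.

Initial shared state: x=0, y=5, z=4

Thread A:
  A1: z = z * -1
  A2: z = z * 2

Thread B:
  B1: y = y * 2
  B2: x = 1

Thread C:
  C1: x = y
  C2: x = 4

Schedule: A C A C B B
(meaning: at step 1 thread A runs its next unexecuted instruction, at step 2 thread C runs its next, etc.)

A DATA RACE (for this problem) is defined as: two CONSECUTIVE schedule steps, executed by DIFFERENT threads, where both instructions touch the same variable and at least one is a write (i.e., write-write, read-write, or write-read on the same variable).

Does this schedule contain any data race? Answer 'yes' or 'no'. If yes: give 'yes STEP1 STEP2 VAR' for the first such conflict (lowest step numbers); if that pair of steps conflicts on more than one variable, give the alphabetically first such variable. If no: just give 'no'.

Steps 1,2: A(r=z,w=z) vs C(r=y,w=x). No conflict.
Steps 2,3: C(r=y,w=x) vs A(r=z,w=z). No conflict.
Steps 3,4: A(r=z,w=z) vs C(r=-,w=x). No conflict.
Steps 4,5: C(r=-,w=x) vs B(r=y,w=y). No conflict.
Steps 5,6: same thread (B). No race.

Answer: no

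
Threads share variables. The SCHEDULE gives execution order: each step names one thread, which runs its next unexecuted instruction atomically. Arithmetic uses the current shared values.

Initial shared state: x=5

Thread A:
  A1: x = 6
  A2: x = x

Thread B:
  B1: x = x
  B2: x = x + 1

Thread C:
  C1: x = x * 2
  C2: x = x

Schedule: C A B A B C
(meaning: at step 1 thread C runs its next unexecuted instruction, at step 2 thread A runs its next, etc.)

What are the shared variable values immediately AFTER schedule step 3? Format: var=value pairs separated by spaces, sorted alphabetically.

Step 1: thread C executes C1 (x = x * 2). Shared: x=10. PCs: A@0 B@0 C@1
Step 2: thread A executes A1 (x = 6). Shared: x=6. PCs: A@1 B@0 C@1
Step 3: thread B executes B1 (x = x). Shared: x=6. PCs: A@1 B@1 C@1

Answer: x=6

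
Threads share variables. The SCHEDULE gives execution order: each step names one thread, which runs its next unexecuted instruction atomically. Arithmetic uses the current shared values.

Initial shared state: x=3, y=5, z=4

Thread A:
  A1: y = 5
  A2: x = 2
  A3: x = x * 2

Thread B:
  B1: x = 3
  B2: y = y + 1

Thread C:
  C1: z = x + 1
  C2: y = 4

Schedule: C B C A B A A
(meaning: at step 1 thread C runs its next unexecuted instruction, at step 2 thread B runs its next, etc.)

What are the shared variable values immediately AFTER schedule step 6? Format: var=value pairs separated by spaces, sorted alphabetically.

Step 1: thread C executes C1 (z = x + 1). Shared: x=3 y=5 z=4. PCs: A@0 B@0 C@1
Step 2: thread B executes B1 (x = 3). Shared: x=3 y=5 z=4. PCs: A@0 B@1 C@1
Step 3: thread C executes C2 (y = 4). Shared: x=3 y=4 z=4. PCs: A@0 B@1 C@2
Step 4: thread A executes A1 (y = 5). Shared: x=3 y=5 z=4. PCs: A@1 B@1 C@2
Step 5: thread B executes B2 (y = y + 1). Shared: x=3 y=6 z=4. PCs: A@1 B@2 C@2
Step 6: thread A executes A2 (x = 2). Shared: x=2 y=6 z=4. PCs: A@2 B@2 C@2

Answer: x=2 y=6 z=4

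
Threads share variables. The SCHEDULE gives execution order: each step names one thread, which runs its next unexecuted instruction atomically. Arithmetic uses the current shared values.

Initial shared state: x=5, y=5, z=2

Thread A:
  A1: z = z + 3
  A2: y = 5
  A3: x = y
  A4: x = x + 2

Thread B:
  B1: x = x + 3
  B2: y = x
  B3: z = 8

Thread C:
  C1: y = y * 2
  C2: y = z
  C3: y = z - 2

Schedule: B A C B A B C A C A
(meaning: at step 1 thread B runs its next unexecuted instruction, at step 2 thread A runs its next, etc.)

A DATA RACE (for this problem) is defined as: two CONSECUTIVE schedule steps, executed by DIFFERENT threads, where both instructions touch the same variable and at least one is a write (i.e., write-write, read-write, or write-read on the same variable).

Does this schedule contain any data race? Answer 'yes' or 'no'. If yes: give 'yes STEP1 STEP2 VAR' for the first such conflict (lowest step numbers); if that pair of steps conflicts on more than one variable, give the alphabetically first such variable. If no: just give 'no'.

Steps 1,2: B(r=x,w=x) vs A(r=z,w=z). No conflict.
Steps 2,3: A(r=z,w=z) vs C(r=y,w=y). No conflict.
Steps 3,4: C(y = y * 2) vs B(y = x). RACE on y (W-W).
Steps 4,5: B(y = x) vs A(y = 5). RACE on y (W-W).
Steps 5,6: A(r=-,w=y) vs B(r=-,w=z). No conflict.
Steps 6,7: B(z = 8) vs C(y = z). RACE on z (W-R).
Steps 7,8: C(y = z) vs A(x = y). RACE on y (W-R).
Steps 8,9: A(x = y) vs C(y = z - 2). RACE on y (R-W).
Steps 9,10: C(r=z,w=y) vs A(r=x,w=x). No conflict.
First conflict at steps 3,4.

Answer: yes 3 4 y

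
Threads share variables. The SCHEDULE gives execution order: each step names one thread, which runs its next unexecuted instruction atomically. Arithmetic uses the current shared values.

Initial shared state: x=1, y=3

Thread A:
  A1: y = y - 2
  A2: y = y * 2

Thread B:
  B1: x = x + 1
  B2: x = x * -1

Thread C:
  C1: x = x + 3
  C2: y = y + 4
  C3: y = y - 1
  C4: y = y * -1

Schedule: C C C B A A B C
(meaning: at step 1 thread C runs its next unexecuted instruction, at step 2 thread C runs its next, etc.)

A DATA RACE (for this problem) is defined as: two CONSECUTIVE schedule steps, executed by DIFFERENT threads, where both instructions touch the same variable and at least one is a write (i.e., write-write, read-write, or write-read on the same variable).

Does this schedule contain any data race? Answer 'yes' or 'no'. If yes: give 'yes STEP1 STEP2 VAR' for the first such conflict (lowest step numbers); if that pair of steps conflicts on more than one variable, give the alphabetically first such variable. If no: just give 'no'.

Steps 1,2: same thread (C). No race.
Steps 2,3: same thread (C). No race.
Steps 3,4: C(r=y,w=y) vs B(r=x,w=x). No conflict.
Steps 4,5: B(r=x,w=x) vs A(r=y,w=y). No conflict.
Steps 5,6: same thread (A). No race.
Steps 6,7: A(r=y,w=y) vs B(r=x,w=x). No conflict.
Steps 7,8: B(r=x,w=x) vs C(r=y,w=y). No conflict.

Answer: no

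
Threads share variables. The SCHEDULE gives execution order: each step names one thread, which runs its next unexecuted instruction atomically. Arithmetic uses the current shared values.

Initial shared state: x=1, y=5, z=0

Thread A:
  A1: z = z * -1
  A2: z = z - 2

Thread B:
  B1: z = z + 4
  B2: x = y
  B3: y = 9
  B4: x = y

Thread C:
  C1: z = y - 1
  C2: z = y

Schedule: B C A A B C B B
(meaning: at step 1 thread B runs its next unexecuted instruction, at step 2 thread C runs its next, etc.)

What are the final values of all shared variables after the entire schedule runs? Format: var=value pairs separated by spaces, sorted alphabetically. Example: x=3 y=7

Step 1: thread B executes B1 (z = z + 4). Shared: x=1 y=5 z=4. PCs: A@0 B@1 C@0
Step 2: thread C executes C1 (z = y - 1). Shared: x=1 y=5 z=4. PCs: A@0 B@1 C@1
Step 3: thread A executes A1 (z = z * -1). Shared: x=1 y=5 z=-4. PCs: A@1 B@1 C@1
Step 4: thread A executes A2 (z = z - 2). Shared: x=1 y=5 z=-6. PCs: A@2 B@1 C@1
Step 5: thread B executes B2 (x = y). Shared: x=5 y=5 z=-6. PCs: A@2 B@2 C@1
Step 6: thread C executes C2 (z = y). Shared: x=5 y=5 z=5. PCs: A@2 B@2 C@2
Step 7: thread B executes B3 (y = 9). Shared: x=5 y=9 z=5. PCs: A@2 B@3 C@2
Step 8: thread B executes B4 (x = y). Shared: x=9 y=9 z=5. PCs: A@2 B@4 C@2

Answer: x=9 y=9 z=5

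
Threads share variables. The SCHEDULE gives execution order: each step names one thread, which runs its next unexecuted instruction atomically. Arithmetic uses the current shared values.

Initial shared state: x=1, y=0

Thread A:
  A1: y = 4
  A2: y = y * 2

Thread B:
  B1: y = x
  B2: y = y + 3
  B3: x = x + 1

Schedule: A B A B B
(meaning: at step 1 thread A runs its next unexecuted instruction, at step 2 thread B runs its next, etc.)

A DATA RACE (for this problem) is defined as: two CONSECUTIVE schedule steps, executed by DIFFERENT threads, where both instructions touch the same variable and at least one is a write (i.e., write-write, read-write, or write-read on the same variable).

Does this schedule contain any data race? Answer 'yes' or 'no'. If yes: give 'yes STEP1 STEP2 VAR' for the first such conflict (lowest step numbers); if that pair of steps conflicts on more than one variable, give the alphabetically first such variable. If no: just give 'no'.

Answer: yes 1 2 y

Derivation:
Steps 1,2: A(y = 4) vs B(y = x). RACE on y (W-W).
Steps 2,3: B(y = x) vs A(y = y * 2). RACE on y (W-W).
Steps 3,4: A(y = y * 2) vs B(y = y + 3). RACE on y (W-W).
Steps 4,5: same thread (B). No race.
First conflict at steps 1,2.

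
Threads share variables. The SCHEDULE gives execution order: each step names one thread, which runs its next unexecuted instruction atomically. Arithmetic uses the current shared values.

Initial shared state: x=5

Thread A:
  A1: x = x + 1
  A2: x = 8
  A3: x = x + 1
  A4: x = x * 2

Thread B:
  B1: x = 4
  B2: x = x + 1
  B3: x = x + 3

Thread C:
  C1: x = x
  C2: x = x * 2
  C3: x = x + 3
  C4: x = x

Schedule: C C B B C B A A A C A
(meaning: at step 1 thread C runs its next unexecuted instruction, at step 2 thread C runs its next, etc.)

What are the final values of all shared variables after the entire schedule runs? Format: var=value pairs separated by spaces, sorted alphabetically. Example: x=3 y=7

Answer: x=18

Derivation:
Step 1: thread C executes C1 (x = x). Shared: x=5. PCs: A@0 B@0 C@1
Step 2: thread C executes C2 (x = x * 2). Shared: x=10. PCs: A@0 B@0 C@2
Step 3: thread B executes B1 (x = 4). Shared: x=4. PCs: A@0 B@1 C@2
Step 4: thread B executes B2 (x = x + 1). Shared: x=5. PCs: A@0 B@2 C@2
Step 5: thread C executes C3 (x = x + 3). Shared: x=8. PCs: A@0 B@2 C@3
Step 6: thread B executes B3 (x = x + 3). Shared: x=11. PCs: A@0 B@3 C@3
Step 7: thread A executes A1 (x = x + 1). Shared: x=12. PCs: A@1 B@3 C@3
Step 8: thread A executes A2 (x = 8). Shared: x=8. PCs: A@2 B@3 C@3
Step 9: thread A executes A3 (x = x + 1). Shared: x=9. PCs: A@3 B@3 C@3
Step 10: thread C executes C4 (x = x). Shared: x=9. PCs: A@3 B@3 C@4
Step 11: thread A executes A4 (x = x * 2). Shared: x=18. PCs: A@4 B@3 C@4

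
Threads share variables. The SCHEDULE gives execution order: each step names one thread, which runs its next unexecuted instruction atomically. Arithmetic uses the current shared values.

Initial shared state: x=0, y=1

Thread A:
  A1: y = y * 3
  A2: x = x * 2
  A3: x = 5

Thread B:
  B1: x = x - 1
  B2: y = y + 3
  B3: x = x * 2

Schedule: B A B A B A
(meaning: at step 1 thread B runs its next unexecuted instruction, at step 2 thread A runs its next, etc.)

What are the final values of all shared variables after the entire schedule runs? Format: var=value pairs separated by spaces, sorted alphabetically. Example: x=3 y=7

Step 1: thread B executes B1 (x = x - 1). Shared: x=-1 y=1. PCs: A@0 B@1
Step 2: thread A executes A1 (y = y * 3). Shared: x=-1 y=3. PCs: A@1 B@1
Step 3: thread B executes B2 (y = y + 3). Shared: x=-1 y=6. PCs: A@1 B@2
Step 4: thread A executes A2 (x = x * 2). Shared: x=-2 y=6. PCs: A@2 B@2
Step 5: thread B executes B3 (x = x * 2). Shared: x=-4 y=6. PCs: A@2 B@3
Step 6: thread A executes A3 (x = 5). Shared: x=5 y=6. PCs: A@3 B@3

Answer: x=5 y=6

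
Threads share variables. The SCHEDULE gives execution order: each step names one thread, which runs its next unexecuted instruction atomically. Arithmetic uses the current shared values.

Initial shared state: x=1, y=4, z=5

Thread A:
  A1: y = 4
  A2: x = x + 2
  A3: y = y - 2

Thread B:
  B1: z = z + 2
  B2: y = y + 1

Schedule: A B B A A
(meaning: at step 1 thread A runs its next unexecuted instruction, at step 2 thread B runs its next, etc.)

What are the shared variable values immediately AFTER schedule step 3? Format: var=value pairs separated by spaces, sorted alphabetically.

Answer: x=1 y=5 z=7

Derivation:
Step 1: thread A executes A1 (y = 4). Shared: x=1 y=4 z=5. PCs: A@1 B@0
Step 2: thread B executes B1 (z = z + 2). Shared: x=1 y=4 z=7. PCs: A@1 B@1
Step 3: thread B executes B2 (y = y + 1). Shared: x=1 y=5 z=7. PCs: A@1 B@2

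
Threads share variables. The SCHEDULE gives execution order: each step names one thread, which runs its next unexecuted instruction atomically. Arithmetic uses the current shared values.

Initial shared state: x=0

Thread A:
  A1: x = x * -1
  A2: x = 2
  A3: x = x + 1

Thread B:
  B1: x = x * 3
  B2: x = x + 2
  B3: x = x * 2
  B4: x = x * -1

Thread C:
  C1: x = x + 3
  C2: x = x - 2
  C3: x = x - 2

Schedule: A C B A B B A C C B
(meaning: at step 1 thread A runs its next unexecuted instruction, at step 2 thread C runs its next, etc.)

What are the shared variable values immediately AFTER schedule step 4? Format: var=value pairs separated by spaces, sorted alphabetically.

Answer: x=2

Derivation:
Step 1: thread A executes A1 (x = x * -1). Shared: x=0. PCs: A@1 B@0 C@0
Step 2: thread C executes C1 (x = x + 3). Shared: x=3. PCs: A@1 B@0 C@1
Step 3: thread B executes B1 (x = x * 3). Shared: x=9. PCs: A@1 B@1 C@1
Step 4: thread A executes A2 (x = 2). Shared: x=2. PCs: A@2 B@1 C@1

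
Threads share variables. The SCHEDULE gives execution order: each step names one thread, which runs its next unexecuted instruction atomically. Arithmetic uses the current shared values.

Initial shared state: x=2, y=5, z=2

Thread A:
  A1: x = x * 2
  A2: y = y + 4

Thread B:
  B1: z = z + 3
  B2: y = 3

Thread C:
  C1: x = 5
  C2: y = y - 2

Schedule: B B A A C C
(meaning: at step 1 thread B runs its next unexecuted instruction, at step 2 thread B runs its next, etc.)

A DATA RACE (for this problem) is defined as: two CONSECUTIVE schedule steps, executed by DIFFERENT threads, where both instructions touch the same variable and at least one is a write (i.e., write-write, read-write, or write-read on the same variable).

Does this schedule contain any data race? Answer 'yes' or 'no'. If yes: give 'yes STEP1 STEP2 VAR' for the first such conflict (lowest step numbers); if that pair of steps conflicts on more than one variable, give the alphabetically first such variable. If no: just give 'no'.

Answer: no

Derivation:
Steps 1,2: same thread (B). No race.
Steps 2,3: B(r=-,w=y) vs A(r=x,w=x). No conflict.
Steps 3,4: same thread (A). No race.
Steps 4,5: A(r=y,w=y) vs C(r=-,w=x). No conflict.
Steps 5,6: same thread (C). No race.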